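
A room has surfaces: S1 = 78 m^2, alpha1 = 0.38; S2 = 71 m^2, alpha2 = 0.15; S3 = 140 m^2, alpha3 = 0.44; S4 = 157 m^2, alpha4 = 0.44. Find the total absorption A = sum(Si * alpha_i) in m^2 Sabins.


78 * 0.38 = 29.64
71 * 0.15 = 10.65
140 * 0.44 = 61.6
157 * 0.44 = 69.08
A_total = 29.64 + 10.65 + 61.6 + 69.08 = 170.97 m^2


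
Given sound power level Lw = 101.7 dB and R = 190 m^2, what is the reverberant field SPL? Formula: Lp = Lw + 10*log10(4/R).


4/R = 4/190 = 0.0210526
Lp = 101.7 + 10*log10(0.0210526) = 84.933 dB


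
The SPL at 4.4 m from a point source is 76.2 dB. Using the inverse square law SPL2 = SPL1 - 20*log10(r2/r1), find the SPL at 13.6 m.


r2/r1 = 13.6/4.4 = 3.09091
Correction = 20*log10(3.09091) = 9.80173 dB
SPL2 = 76.2 - 9.80173 = 66.398 dB


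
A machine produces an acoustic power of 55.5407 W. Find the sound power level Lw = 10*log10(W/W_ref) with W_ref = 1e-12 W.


W / W_ref = 55.5407 / 1e-12 = 5.55407e+13
Lw = 10 * log10(5.55407e+13) = 137.45 dB


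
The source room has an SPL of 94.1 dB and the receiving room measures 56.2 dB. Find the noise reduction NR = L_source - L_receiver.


NR = L_source - L_receiver (difference between source and receiving room levels)
NR = 94.1 - 56.2 = 37.9 dB


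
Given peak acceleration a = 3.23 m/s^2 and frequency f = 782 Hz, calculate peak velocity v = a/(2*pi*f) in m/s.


omega = 2*pi*f = 2*pi*782 = 4913.45 rad/s
v = a / omega = 3.23 / 4913.45 = 0.00065738 m/s


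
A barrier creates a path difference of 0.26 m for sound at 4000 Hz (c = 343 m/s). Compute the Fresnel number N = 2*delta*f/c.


N = 2*delta*f/c = 2*delta/lambda, where lambda = c/f
lambda = 343 / 4000 = 0.08575 m
N = 2 * 0.26 / 0.08575 = 6.0641


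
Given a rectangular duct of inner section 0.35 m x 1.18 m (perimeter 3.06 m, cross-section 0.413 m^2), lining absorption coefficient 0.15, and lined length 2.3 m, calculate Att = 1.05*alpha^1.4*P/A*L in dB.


alpha^1.4 = 0.15^1.4 = 0.0702308
Attenuation rate = 1.05 * alpha^1.4 * P / A
= 1.05 * 0.0702308 * 3.06 / 0.413 = 0.546372 dB/m
Total Att = 0.546372 * 2.3 = 1.2567 dB


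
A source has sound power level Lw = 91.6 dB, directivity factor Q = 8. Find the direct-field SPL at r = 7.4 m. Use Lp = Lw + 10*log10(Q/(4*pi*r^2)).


4*pi*r^2 = 4*pi*7.4^2 = 688.134 m^2
Q / (4*pi*r^2) = 8 / 688.134 = 0.0116256
Lp = 91.6 + 10*log10(0.0116256) = 72.254 dB


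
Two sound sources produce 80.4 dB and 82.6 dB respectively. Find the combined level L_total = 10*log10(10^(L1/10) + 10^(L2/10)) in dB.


10^(80.4/10) = 1.09648e+08
10^(82.6/10) = 1.8197e+08
Sum = 1.09648e+08 + 1.8197e+08 = 2.91618e+08
L_total = 10*log10(2.91618e+08) = 84.648 dB


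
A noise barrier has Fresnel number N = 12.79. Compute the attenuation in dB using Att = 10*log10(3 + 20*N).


3 + 20*N = 3 + 20*12.79 = 258.8
Att = 10*log10(258.8) = 24.13 dB


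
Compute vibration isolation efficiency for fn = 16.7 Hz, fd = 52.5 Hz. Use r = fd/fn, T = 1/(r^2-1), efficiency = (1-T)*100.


r = 52.5 / 16.7 = 3.14371
r^2 - 1 = 3.14371^2 - 1 = 8.88291
T = 1/8.88291 = 0.112576
Efficiency = (1 - 0.112576)*100 = 88.742 %


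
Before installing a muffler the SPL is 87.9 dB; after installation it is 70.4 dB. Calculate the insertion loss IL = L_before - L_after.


Insertion loss = SPL without muffler - SPL with muffler
IL = 87.9 - 70.4 = 17.5 dB


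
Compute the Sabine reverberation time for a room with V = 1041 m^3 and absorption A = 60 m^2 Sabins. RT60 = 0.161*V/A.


RT60 = 0.161 * 1041 / 60 = 2.7933 s


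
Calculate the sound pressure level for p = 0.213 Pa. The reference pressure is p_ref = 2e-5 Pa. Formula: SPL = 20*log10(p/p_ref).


p / p_ref = 0.213 / 2e-5 = 10650
SPL = 20 * log10(10650) = 80.547 dB


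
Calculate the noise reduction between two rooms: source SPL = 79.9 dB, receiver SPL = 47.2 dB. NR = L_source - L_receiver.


NR = L_source - L_receiver (difference between source and receiving room levels)
NR = 79.9 - 47.2 = 32.7 dB


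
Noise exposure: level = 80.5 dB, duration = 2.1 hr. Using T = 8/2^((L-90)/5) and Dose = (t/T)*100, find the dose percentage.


T_allowed = 8 / 2^((80.5 - 90)/5) = 29.8571 hr
Dose = 2.1 / 29.8571 * 100 = 7.0335 %


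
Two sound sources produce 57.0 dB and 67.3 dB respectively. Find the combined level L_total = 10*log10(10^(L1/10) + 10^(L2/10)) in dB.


10^(57.0/10) = 501187
10^(67.3/10) = 5.37032e+06
Sum = 501187 + 5.37032e+06 = 5.87151e+06
L_total = 10*log10(5.87151e+06) = 67.687 dB


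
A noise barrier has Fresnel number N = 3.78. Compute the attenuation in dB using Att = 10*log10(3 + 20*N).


3 + 20*N = 3 + 20*3.78 = 78.6
Att = 10*log10(78.6) = 18.954 dB


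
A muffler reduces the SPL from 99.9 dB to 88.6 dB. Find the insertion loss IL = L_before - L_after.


Insertion loss = SPL without muffler - SPL with muffler
IL = 99.9 - 88.6 = 11.3 dB


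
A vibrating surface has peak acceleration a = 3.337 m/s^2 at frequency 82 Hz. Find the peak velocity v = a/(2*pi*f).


omega = 2*pi*f = 2*pi*82 = 515.221 rad/s
v = a / omega = 3.337 / 515.221 = 0.0064768 m/s


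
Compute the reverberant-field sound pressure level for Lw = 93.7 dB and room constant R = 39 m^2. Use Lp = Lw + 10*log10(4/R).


4/R = 4/39 = 0.102564
Lp = 93.7 + 10*log10(0.102564) = 83.81 dB


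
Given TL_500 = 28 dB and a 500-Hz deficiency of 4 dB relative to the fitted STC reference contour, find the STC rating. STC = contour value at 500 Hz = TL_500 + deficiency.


By ASTM E413, STC = value of the fitted reference contour at 500 Hz.
Contour value at 500 Hz = TL_500 + deficiency = 28 + 4 = 32
STC = 32


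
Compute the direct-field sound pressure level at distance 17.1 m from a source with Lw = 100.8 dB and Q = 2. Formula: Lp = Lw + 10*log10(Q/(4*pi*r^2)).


4*pi*r^2 = 4*pi*17.1^2 = 3674.53 m^2
Q / (4*pi*r^2) = 2 / 3674.53 = 0.000544287
Lp = 100.8 + 10*log10(0.000544287) = 68.158 dB


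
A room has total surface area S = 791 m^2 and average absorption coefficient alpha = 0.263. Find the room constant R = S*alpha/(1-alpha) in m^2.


R = 791 * 0.263 / (1 - 0.263) = 282.27 m^2


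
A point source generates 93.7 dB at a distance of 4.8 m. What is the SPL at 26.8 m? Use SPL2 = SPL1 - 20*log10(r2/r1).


r2/r1 = 26.8/4.8 = 5.58333
Correction = 20*log10(5.58333) = 14.9379 dB
SPL2 = 93.7 - 14.9379 = 78.762 dB


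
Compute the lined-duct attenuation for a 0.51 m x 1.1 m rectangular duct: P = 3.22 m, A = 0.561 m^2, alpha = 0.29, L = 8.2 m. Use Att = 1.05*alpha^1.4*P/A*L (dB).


alpha^1.4 = 0.29^1.4 = 0.176749
Attenuation rate = 1.05 * alpha^1.4 * P / A
= 1.05 * 0.176749 * 3.22 / 0.561 = 1.06522 dB/m
Total Att = 1.06522 * 8.2 = 8.7348 dB


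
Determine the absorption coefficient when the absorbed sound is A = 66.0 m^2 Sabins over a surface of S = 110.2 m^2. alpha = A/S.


Absorption coefficient = absorbed power / incident power
alpha = A / S = 66.0 / 110.2 = 0.59891


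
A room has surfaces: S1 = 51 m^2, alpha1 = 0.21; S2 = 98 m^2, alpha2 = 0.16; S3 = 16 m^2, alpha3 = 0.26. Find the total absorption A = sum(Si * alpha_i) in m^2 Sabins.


51 * 0.21 = 10.71
98 * 0.16 = 15.68
16 * 0.26 = 4.16
A_total = 10.71 + 15.68 + 4.16 = 30.55 m^2


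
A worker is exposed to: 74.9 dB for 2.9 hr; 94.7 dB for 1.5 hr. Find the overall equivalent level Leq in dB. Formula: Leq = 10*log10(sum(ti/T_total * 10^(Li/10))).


T_total = 2.9 + 1.5 = 4.4 hr
(2.9/4.4) * 10^(74.9/10) = 2.03679e+07
(1.5/4.4) * 10^(94.7/10) = 1.00609e+09
Sum = 2.03679e+07 + 1.00609e+09 = 1.02646e+09
Leq = 10*log10(1.02646e+09) = 90.113 dB


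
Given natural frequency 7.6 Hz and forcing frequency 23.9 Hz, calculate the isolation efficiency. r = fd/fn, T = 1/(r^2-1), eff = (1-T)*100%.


r = 23.9 / 7.6 = 3.14474
r^2 - 1 = 3.14474^2 - 1 = 8.88939
T = 1/8.88939 = 0.112494
Efficiency = (1 - 0.112494)*100 = 88.751 %


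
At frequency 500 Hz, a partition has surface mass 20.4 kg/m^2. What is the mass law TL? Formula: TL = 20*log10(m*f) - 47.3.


m * f = 20.4 * 500 = 10200
20*log10(10200) = 80.172 dB
TL = 80.172 - 47.3 = 32.872 dB


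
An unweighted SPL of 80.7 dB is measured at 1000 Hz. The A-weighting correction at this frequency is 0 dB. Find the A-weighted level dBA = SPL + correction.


A-weighting table: 1000 Hz -> 0 dB correction
SPL_A = SPL + correction = 80.7 + (0) = 80.7 dBA


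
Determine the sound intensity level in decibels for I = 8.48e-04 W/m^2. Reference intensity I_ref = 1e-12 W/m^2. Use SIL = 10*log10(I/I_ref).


I / I_ref = 8.48e-04 / 1e-12 = 8.48e+08
SIL = 10 * log10(8.48e+08) = 89.284 dB


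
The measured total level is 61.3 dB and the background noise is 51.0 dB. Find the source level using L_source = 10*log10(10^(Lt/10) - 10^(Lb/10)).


10^(61.3/10) = 1.34896e+06
10^(51.0/10) = 125893
Difference = 1.34896e+06 - 125893 = 1.22307e+06
L_source = 10*log10(1.22307e+06) = 60.875 dB


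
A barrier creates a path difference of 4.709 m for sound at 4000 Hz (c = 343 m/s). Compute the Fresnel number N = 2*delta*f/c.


N = 2*delta*f/c = 2*delta/lambda, where lambda = c/f
lambda = 343 / 4000 = 0.08575 m
N = 2 * 4.709 / 0.08575 = 109.83


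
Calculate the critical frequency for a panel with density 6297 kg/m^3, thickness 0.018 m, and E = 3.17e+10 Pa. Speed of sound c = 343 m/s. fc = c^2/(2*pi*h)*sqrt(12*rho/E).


12*rho/E = 12*6297/3.17e+10 = 2.38372e-06
sqrt(12*rho/E) = sqrt(2.38372e-06) = 0.00154393
c^2/(2*pi*h) = 343^2/(2*pi*0.018) = 1.04025e+06
fc = 1.04025e+06 * 0.00154393 = 1606.1 Hz


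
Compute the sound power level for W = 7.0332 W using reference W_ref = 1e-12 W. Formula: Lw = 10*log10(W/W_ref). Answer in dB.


W / W_ref = 7.0332 / 1e-12 = 7.0332e+12
Lw = 10 * log10(7.0332e+12) = 128.47 dB


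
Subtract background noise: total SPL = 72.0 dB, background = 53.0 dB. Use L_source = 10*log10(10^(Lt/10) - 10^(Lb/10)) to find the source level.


10^(72.0/10) = 1.58489e+07
10^(53.0/10) = 199526
Difference = 1.58489e+07 - 199526 = 1.56494e+07
L_source = 10*log10(1.56494e+07) = 71.945 dB


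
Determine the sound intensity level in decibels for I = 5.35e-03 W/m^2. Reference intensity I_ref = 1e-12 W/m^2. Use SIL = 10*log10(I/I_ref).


I / I_ref = 5.35e-03 / 1e-12 = 5.35e+09
SIL = 10 * log10(5.35e+09) = 97.284 dB


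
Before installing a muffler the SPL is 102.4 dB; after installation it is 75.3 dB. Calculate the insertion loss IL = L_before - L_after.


Insertion loss = SPL without muffler - SPL with muffler
IL = 102.4 - 75.3 = 27.1 dB


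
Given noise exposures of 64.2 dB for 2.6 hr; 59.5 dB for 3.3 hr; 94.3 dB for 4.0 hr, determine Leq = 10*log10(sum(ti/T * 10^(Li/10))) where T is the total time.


T_total = 2.6 + 3.3 + 4.0 = 9.9 hr
(2.6/9.9) * 10^(64.2/10) = 690777
(3.3/9.9) * 10^(59.5/10) = 297084
(4.0/9.9) * 10^(94.3/10) = 1.08749e+09
Sum = 690777 + 297084 + 1.08749e+09 = 1.08848e+09
Leq = 10*log10(1.08848e+09) = 90.368 dB


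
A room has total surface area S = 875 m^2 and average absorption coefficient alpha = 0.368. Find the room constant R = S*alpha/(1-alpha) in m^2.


R = 875 * 0.368 / (1 - 0.368) = 509.49 m^2


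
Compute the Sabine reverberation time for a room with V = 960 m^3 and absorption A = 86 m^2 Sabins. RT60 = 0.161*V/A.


RT60 = 0.161 * 960 / 86 = 1.7972 s


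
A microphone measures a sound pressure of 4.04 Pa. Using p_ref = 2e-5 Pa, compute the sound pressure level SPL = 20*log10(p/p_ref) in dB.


p / p_ref = 4.04 / 2e-5 = 202000
SPL = 20 * log10(202000) = 106.11 dB


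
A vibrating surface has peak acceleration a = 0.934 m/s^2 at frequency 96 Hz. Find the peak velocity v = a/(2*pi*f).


omega = 2*pi*f = 2*pi*96 = 603.186 rad/s
v = a / omega = 0.934 / 603.186 = 0.0015484 m/s


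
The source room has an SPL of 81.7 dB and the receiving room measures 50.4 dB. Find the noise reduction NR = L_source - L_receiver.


NR = L_source - L_receiver (difference between source and receiving room levels)
NR = 81.7 - 50.4 = 31.3 dB


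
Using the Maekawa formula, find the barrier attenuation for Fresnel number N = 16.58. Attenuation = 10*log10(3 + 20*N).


3 + 20*N = 3 + 20*16.58 = 334.6
Att = 10*log10(334.6) = 25.245 dB


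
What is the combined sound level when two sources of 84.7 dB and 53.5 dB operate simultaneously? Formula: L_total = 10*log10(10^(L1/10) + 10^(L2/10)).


10^(84.7/10) = 2.95121e+08
10^(53.5/10) = 223872
Sum = 2.95121e+08 + 223872 = 2.95345e+08
L_total = 10*log10(2.95345e+08) = 84.703 dB


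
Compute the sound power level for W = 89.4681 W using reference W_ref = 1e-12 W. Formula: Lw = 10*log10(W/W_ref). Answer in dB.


W / W_ref = 89.4681 / 1e-12 = 8.94681e+13
Lw = 10 * log10(8.94681e+13) = 139.52 dB


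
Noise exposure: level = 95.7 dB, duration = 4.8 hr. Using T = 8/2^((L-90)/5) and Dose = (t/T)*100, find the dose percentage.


T_allowed = 8 / 2^((95.7 - 90)/5) = 3.63008 hr
Dose = 4.8 / 3.63008 * 100 = 132.23 %


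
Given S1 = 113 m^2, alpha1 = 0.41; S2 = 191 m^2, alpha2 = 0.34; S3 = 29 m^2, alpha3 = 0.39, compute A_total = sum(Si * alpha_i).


113 * 0.41 = 46.33
191 * 0.34 = 64.94
29 * 0.39 = 11.31
A_total = 46.33 + 64.94 + 11.31 = 122.58 m^2


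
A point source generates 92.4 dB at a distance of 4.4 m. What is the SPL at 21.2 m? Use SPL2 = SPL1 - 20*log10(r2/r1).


r2/r1 = 21.2/4.4 = 4.81818
Correction = 20*log10(4.81818) = 13.6577 dB
SPL2 = 92.4 - 13.6577 = 78.742 dB


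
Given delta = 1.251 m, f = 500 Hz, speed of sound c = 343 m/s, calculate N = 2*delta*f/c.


N = 2*delta*f/c = 2*delta/lambda, where lambda = c/f
lambda = 343 / 500 = 0.686 m
N = 2 * 1.251 / 0.686 = 3.6472


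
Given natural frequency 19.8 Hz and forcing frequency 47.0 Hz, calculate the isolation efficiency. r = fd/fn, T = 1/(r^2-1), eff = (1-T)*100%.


r = 47.0 / 19.8 = 2.37374
r^2 - 1 = 2.37374^2 - 1 = 4.63464
T = 1/4.63464 = 0.215766
Efficiency = (1 - 0.215766)*100 = 78.423 %


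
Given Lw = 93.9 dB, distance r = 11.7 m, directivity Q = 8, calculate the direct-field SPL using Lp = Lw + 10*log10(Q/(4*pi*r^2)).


4*pi*r^2 = 4*pi*11.7^2 = 1720.21 m^2
Q / (4*pi*r^2) = 8 / 1720.21 = 0.00465059
Lp = 93.9 + 10*log10(0.00465059) = 70.575 dB


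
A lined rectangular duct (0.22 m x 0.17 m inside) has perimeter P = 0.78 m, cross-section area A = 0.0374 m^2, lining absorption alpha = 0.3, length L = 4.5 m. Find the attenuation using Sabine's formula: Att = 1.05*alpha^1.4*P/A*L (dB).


alpha^1.4 = 0.3^1.4 = 0.18534
Attenuation rate = 1.05 * alpha^1.4 * P / A
= 1.05 * 0.18534 * 0.78 / 0.0374 = 4.05865 dB/m
Total Att = 4.05865 * 4.5 = 18.264 dB


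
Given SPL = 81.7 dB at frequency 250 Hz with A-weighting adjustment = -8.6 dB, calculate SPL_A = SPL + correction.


A-weighting table: 250 Hz -> -8.6 dB correction
SPL_A = SPL + correction = 81.7 + (-8.6) = 73.1 dBA


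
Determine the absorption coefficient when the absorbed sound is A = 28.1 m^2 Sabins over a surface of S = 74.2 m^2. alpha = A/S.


Absorption coefficient = absorbed power / incident power
alpha = A / S = 28.1 / 74.2 = 0.37871


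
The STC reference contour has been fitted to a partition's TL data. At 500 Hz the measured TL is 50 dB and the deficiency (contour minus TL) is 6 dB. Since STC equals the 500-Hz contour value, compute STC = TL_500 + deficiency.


By ASTM E413, STC = value of the fitted reference contour at 500 Hz.
Contour value at 500 Hz = TL_500 + deficiency = 50 + 6 = 56
STC = 56


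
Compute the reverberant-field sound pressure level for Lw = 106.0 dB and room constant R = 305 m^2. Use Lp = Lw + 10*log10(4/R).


4/R = 4/305 = 0.0131148
Lp = 106.0 + 10*log10(0.0131148) = 87.178 dB


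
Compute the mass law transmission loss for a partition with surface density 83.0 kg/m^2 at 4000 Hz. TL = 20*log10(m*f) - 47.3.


m * f = 83.0 * 4000 = 332000
20*log10(332000) = 110.423 dB
TL = 110.423 - 47.3 = 63.123 dB


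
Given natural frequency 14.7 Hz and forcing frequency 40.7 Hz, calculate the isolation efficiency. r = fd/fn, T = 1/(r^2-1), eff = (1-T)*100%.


r = 40.7 / 14.7 = 2.76871
r^2 - 1 = 2.76871^2 - 1 = 6.66576
T = 1/6.66576 = 0.15002
Efficiency = (1 - 0.15002)*100 = 84.998 %


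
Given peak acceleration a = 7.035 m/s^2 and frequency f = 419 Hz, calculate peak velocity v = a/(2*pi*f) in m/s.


omega = 2*pi*f = 2*pi*419 = 2632.65 rad/s
v = a / omega = 7.035 / 2632.65 = 0.0026722 m/s


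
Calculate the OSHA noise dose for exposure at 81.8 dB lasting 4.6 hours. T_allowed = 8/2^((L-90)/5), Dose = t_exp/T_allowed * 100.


T_allowed = 8 / 2^((81.8 - 90)/5) = 24.9333 hr
Dose = 4.6 / 24.9333 * 100 = 18.449 %


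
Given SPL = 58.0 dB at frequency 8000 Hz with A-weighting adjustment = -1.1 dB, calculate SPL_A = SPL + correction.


A-weighting table: 8000 Hz -> -1.1 dB correction
SPL_A = SPL + correction = 58.0 + (-1.1) = 56.9 dBA


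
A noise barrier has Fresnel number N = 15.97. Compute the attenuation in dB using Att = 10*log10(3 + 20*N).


3 + 20*N = 3 + 20*15.97 = 322.4
Att = 10*log10(322.4) = 25.084 dB


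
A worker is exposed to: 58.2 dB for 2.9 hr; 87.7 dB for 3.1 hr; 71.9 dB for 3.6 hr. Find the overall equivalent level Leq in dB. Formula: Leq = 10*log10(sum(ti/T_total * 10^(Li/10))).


T_total = 2.9 + 3.1 + 3.6 = 9.6 hr
(2.9/9.6) * 10^(58.2/10) = 199584
(3.1/9.6) * 10^(87.7/10) = 1.90147e+08
(3.6/9.6) * 10^(71.9/10) = 5.80806e+06
Sum = 199584 + 1.90147e+08 + 5.80806e+06 = 1.96155e+08
Leq = 10*log10(1.96155e+08) = 82.926 dB


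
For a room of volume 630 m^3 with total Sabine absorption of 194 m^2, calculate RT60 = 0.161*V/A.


RT60 = 0.161 * 630 / 194 = 0.52284 s


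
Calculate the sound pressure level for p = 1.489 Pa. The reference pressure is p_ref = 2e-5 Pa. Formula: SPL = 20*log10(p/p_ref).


p / p_ref = 1.489 / 2e-5 = 74450
SPL = 20 * log10(74450) = 97.437 dB


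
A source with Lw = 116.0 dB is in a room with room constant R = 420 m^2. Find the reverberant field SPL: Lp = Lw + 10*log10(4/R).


4/R = 4/420 = 0.00952381
Lp = 116.0 + 10*log10(0.00952381) = 95.788 dB


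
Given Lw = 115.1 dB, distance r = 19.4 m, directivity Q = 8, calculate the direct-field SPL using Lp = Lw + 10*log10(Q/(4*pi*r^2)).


4*pi*r^2 = 4*pi*19.4^2 = 4729.48 m^2
Q / (4*pi*r^2) = 8 / 4729.48 = 0.00169152
Lp = 115.1 + 10*log10(0.00169152) = 87.383 dB


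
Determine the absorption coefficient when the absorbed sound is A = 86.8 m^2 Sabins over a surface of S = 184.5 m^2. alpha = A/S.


Absorption coefficient = absorbed power / incident power
alpha = A / S = 86.8 / 184.5 = 0.47046


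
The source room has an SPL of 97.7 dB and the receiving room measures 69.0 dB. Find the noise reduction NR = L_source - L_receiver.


NR = L_source - L_receiver (difference between source and receiving room levels)
NR = 97.7 - 69.0 = 28.7 dB


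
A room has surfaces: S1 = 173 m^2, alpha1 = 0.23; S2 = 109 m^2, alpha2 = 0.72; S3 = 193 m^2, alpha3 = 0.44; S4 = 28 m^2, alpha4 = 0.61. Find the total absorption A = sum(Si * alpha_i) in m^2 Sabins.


173 * 0.23 = 39.79
109 * 0.72 = 78.48
193 * 0.44 = 84.92
28 * 0.61 = 17.08
A_total = 39.79 + 78.48 + 84.92 + 17.08 = 220.27 m^2


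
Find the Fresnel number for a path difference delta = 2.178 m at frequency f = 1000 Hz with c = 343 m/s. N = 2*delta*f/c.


N = 2*delta*f/c = 2*delta/lambda, where lambda = c/f
lambda = 343 / 1000 = 0.343 m
N = 2 * 2.178 / 0.343 = 12.7


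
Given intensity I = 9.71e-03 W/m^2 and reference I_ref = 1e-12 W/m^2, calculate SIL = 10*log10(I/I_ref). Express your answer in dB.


I / I_ref = 9.71e-03 / 1e-12 = 9.71e+09
SIL = 10 * log10(9.71e+09) = 99.872 dB


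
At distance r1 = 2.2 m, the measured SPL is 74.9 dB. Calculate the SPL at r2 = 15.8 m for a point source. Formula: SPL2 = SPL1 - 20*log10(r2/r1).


r2/r1 = 15.8/2.2 = 7.18182
Correction = 20*log10(7.18182) = 17.1247 dB
SPL2 = 74.9 - 17.1247 = 57.775 dB


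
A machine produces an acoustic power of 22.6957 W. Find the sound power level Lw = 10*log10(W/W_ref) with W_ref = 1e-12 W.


W / W_ref = 22.6957 / 1e-12 = 2.26957e+13
Lw = 10 * log10(2.26957e+13) = 133.56 dB


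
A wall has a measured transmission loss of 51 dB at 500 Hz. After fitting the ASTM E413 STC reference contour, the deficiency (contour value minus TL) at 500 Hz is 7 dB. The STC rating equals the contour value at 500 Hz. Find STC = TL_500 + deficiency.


By ASTM E413, STC = value of the fitted reference contour at 500 Hz.
Contour value at 500 Hz = TL_500 + deficiency = 51 + 7 = 58
STC = 58


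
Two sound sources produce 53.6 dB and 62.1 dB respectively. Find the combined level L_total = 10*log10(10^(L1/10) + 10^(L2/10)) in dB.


10^(53.6/10) = 229087
10^(62.1/10) = 1.62181e+06
Sum = 229087 + 1.62181e+06 = 1.8509e+06
L_total = 10*log10(1.8509e+06) = 62.674 dB


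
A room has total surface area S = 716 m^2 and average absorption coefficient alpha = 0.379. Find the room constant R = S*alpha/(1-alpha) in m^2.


R = 716 * 0.379 / (1 - 0.379) = 436.98 m^2


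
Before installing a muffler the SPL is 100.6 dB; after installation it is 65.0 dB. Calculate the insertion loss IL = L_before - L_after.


Insertion loss = SPL without muffler - SPL with muffler
IL = 100.6 - 65.0 = 35.6 dB


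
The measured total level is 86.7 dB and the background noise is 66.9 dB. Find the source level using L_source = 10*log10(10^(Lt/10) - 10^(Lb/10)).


10^(86.7/10) = 4.67735e+08
10^(66.9/10) = 4.89779e+06
Difference = 4.67735e+08 - 4.89779e+06 = 4.62837e+08
L_source = 10*log10(4.62837e+08) = 86.654 dB


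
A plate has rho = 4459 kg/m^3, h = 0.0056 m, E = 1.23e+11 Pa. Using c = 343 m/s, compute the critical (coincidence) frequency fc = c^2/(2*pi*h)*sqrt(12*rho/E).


12*rho/E = 12*4459/1.23e+11 = 4.35024e-07
sqrt(12*rho/E) = sqrt(4.35024e-07) = 0.000659563
c^2/(2*pi*h) = 343^2/(2*pi*0.0056) = 3.34365e+06
fc = 3.34365e+06 * 0.000659563 = 2205.3 Hz


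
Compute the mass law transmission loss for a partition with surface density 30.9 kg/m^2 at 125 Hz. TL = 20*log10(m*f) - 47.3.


m * f = 30.9 * 125 = 3862.5
20*log10(3862.5) = 71.7374 dB
TL = 71.7374 - 47.3 = 24.437 dB


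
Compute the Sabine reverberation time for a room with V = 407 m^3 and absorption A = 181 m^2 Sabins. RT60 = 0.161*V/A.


RT60 = 0.161 * 407 / 181 = 0.36203 s


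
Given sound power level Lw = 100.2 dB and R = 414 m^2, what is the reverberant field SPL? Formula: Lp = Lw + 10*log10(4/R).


4/R = 4/414 = 0.00966184
Lp = 100.2 + 10*log10(0.00966184) = 80.051 dB


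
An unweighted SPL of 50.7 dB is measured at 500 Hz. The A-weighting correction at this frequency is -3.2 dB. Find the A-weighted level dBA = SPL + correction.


A-weighting table: 500 Hz -> -3.2 dB correction
SPL_A = SPL + correction = 50.7 + (-3.2) = 47.5 dBA


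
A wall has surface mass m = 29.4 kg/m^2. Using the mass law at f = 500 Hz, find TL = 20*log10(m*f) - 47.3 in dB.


m * f = 29.4 * 500 = 14700
20*log10(14700) = 83.3463 dB
TL = 83.3463 - 47.3 = 36.046 dB


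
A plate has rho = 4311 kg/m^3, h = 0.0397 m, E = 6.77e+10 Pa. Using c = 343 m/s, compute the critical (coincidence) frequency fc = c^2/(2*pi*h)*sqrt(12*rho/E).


12*rho/E = 12*4311/6.77e+10 = 7.64136e-07
sqrt(12*rho/E) = sqrt(7.64136e-07) = 0.000874149
c^2/(2*pi*h) = 343^2/(2*pi*0.0397) = 471648
fc = 471648 * 0.000874149 = 412.29 Hz


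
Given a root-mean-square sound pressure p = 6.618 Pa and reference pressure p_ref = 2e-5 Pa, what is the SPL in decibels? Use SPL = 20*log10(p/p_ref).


p / p_ref = 6.618 / 2e-5 = 330900
SPL = 20 * log10(330900) = 110.39 dB


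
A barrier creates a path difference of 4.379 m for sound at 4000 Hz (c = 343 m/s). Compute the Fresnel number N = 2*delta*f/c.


N = 2*delta*f/c = 2*delta/lambda, where lambda = c/f
lambda = 343 / 4000 = 0.08575 m
N = 2 * 4.379 / 0.08575 = 102.13


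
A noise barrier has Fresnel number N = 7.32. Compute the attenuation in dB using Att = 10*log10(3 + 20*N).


3 + 20*N = 3 + 20*7.32 = 149.4
Att = 10*log10(149.4) = 21.744 dB


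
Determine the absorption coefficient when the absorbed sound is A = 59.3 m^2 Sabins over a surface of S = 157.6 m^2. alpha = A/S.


Absorption coefficient = absorbed power / incident power
alpha = A / S = 59.3 / 157.6 = 0.37627


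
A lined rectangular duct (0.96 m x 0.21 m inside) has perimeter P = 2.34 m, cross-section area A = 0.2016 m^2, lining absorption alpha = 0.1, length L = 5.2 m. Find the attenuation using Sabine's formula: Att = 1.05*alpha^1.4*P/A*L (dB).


alpha^1.4 = 0.1^1.4 = 0.0398107
Attenuation rate = 1.05 * alpha^1.4 * P / A
= 1.05 * 0.0398107 * 2.34 / 0.2016 = 0.485193 dB/m
Total Att = 0.485193 * 5.2 = 2.523 dB


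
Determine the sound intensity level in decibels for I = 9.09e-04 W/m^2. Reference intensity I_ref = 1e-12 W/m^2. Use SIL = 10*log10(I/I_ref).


I / I_ref = 9.09e-04 / 1e-12 = 9.09e+08
SIL = 10 * log10(9.09e+08) = 89.586 dB


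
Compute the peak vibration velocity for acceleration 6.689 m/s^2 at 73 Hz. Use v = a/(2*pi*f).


omega = 2*pi*f = 2*pi*73 = 458.673 rad/s
v = a / omega = 6.689 / 458.673 = 0.014583 m/s


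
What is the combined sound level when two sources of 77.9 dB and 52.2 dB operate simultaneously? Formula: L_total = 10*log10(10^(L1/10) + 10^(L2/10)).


10^(77.9/10) = 6.16595e+07
10^(52.2/10) = 165959
Sum = 6.16595e+07 + 165959 = 6.18255e+07
L_total = 10*log10(6.18255e+07) = 77.912 dB


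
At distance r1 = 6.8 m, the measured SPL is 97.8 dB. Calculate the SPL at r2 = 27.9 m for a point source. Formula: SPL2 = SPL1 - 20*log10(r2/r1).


r2/r1 = 27.9/6.8 = 4.10294
Correction = 20*log10(4.10294) = 12.2619 dB
SPL2 = 97.8 - 12.2619 = 85.538 dB


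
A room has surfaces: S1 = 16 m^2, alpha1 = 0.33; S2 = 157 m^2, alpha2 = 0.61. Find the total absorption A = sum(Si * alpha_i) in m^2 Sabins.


16 * 0.33 = 5.28
157 * 0.61 = 95.77
A_total = 5.28 + 95.77 = 101.05 m^2


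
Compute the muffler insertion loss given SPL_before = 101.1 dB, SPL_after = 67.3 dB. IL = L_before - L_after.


Insertion loss = SPL without muffler - SPL with muffler
IL = 101.1 - 67.3 = 33.8 dB


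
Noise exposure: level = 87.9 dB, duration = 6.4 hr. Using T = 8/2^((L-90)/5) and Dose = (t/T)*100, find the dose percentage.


T_allowed = 8 / 2^((87.9 - 90)/5) = 10.7034 hr
Dose = 6.4 / 10.7034 * 100 = 59.794 %


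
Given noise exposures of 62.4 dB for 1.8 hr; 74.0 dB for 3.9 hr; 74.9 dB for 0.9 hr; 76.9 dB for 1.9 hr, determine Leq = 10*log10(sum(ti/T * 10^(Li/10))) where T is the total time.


T_total = 1.8 + 3.9 + 0.9 + 1.9 = 8.5 hr
(1.8/8.5) * 10^(62.4/10) = 368005
(3.9/8.5) * 10^(74.0/10) = 1.15251e+07
(0.9/8.5) * 10^(74.9/10) = 3.27208e+06
(1.9/8.5) * 10^(76.9/10) = 1.0948e+07
Sum = 368005 + 1.15251e+07 + 3.27208e+06 + 1.0948e+07 = 2.61132e+07
Leq = 10*log10(2.61132e+07) = 74.169 dB


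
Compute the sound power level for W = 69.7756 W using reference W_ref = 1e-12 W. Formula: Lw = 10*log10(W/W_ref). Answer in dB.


W / W_ref = 69.7756 / 1e-12 = 6.97756e+13
Lw = 10 * log10(6.97756e+13) = 138.44 dB


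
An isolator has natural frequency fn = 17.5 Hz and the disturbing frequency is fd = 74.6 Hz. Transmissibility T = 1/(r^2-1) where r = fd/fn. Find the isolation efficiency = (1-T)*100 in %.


r = 74.6 / 17.5 = 4.26286
r^2 - 1 = 4.26286^2 - 1 = 17.172
T = 1/17.172 = 0.0582343
Efficiency = (1 - 0.0582343)*100 = 94.177 %


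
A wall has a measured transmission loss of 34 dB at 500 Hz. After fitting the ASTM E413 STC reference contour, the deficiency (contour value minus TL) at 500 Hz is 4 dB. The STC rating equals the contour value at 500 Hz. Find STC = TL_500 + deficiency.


By ASTM E413, STC = value of the fitted reference contour at 500 Hz.
Contour value at 500 Hz = TL_500 + deficiency = 34 + 4 = 38
STC = 38


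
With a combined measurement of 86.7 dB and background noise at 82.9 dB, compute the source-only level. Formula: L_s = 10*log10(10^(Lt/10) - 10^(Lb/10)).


10^(86.7/10) = 4.67735e+08
10^(82.9/10) = 1.94984e+08
Difference = 4.67735e+08 - 1.94984e+08 = 2.72751e+08
L_source = 10*log10(2.72751e+08) = 84.358 dB


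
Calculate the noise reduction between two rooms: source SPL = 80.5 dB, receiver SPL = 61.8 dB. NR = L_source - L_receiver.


NR = L_source - L_receiver (difference between source and receiving room levels)
NR = 80.5 - 61.8 = 18.7 dB


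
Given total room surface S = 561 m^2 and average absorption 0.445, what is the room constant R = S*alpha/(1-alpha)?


R = 561 * 0.445 / (1 - 0.445) = 449.81 m^2


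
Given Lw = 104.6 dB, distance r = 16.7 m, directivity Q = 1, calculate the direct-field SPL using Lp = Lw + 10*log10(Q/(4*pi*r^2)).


4*pi*r^2 = 4*pi*16.7^2 = 3504.64 m^2
Q / (4*pi*r^2) = 1 / 3504.64 = 0.000285336
Lp = 104.6 + 10*log10(0.000285336) = 69.154 dB


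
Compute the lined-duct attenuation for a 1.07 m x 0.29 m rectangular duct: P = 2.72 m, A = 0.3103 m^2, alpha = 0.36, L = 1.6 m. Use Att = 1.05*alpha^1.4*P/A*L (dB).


alpha^1.4 = 0.36^1.4 = 0.239234
Attenuation rate = 1.05 * alpha^1.4 * P / A
= 1.05 * 0.239234 * 2.72 / 0.3103 = 2.20191 dB/m
Total Att = 2.20191 * 1.6 = 3.5231 dB


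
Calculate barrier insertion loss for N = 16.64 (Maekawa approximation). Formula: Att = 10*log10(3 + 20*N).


3 + 20*N = 3 + 20*16.64 = 335.8
Att = 10*log10(335.8) = 25.261 dB


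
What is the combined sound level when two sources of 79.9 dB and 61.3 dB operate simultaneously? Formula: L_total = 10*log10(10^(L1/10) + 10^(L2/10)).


10^(79.9/10) = 9.77237e+07
10^(61.3/10) = 1.34896e+06
Sum = 9.77237e+07 + 1.34896e+06 = 9.90727e+07
L_total = 10*log10(9.90727e+07) = 79.96 dB


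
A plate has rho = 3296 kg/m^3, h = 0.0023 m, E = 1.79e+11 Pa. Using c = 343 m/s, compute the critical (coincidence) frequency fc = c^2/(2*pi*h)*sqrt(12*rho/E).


12*rho/E = 12*3296/1.79e+11 = 2.20961e-07
sqrt(12*rho/E) = sqrt(2.20961e-07) = 0.000470065
c^2/(2*pi*h) = 343^2/(2*pi*0.0023) = 8.14105e+06
fc = 8.14105e+06 * 0.000470065 = 3826.8 Hz


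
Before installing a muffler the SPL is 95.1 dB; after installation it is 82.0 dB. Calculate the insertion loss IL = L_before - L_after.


Insertion loss = SPL without muffler - SPL with muffler
IL = 95.1 - 82.0 = 13.1 dB


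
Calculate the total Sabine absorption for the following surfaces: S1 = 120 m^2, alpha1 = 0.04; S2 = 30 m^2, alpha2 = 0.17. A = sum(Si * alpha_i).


120 * 0.04 = 4.8
30 * 0.17 = 5.1
A_total = 4.8 + 5.1 = 9.9 m^2


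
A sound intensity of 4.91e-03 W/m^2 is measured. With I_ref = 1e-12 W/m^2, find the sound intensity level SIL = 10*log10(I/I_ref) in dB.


I / I_ref = 4.91e-03 / 1e-12 = 4.91e+09
SIL = 10 * log10(4.91e+09) = 96.911 dB


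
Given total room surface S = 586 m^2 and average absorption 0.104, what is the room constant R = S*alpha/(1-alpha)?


R = 586 * 0.104 / (1 - 0.104) = 68.018 m^2


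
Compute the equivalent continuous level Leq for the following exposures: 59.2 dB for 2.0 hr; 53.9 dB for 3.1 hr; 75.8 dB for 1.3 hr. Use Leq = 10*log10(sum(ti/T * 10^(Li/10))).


T_total = 2.0 + 3.1 + 1.3 = 6.4 hr
(2.0/6.4) * 10^(59.2/10) = 259926
(3.1/6.4) * 10^(53.9/10) = 118900
(1.3/6.4) * 10^(75.8/10) = 7.7226e+06
Sum = 259926 + 118900 + 7.7226e+06 = 8.10143e+06
Leq = 10*log10(8.10143e+06) = 69.086 dB


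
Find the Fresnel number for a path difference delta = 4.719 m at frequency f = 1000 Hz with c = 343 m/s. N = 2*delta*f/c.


N = 2*delta*f/c = 2*delta/lambda, where lambda = c/f
lambda = 343 / 1000 = 0.343 m
N = 2 * 4.719 / 0.343 = 27.516


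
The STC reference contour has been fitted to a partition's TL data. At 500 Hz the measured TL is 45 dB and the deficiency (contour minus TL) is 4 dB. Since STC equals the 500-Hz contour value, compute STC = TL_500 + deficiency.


By ASTM E413, STC = value of the fitted reference contour at 500 Hz.
Contour value at 500 Hz = TL_500 + deficiency = 45 + 4 = 49
STC = 49


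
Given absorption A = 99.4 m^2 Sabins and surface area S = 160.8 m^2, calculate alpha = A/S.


Absorption coefficient = absorbed power / incident power
alpha = A / S = 99.4 / 160.8 = 0.61816


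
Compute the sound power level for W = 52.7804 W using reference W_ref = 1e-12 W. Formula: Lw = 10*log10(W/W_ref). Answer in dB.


W / W_ref = 52.7804 / 1e-12 = 5.27804e+13
Lw = 10 * log10(5.27804e+13) = 137.22 dB


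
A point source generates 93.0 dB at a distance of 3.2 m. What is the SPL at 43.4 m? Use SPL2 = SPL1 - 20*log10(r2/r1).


r2/r1 = 43.4/3.2 = 13.5625
Correction = 20*log10(13.5625) = 22.6468 dB
SPL2 = 93.0 - 22.6468 = 70.353 dB


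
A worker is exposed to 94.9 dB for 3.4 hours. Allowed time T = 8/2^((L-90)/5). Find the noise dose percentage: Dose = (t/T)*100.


T_allowed = 8 / 2^((94.9 - 90)/5) = 4.05584 hr
Dose = 3.4 / 4.05584 * 100 = 83.83 %


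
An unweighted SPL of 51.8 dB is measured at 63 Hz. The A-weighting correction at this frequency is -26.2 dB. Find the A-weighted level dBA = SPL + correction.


A-weighting table: 63 Hz -> -26.2 dB correction
SPL_A = SPL + correction = 51.8 + (-26.2) = 25.6 dBA


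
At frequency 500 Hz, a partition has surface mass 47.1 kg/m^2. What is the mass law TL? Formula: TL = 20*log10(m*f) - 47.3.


m * f = 47.1 * 500 = 23550
20*log10(23550) = 87.4398 dB
TL = 87.4398 - 47.3 = 40.14 dB


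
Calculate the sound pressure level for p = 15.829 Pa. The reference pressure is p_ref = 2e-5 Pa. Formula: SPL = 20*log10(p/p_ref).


p / p_ref = 15.829 / 2e-5 = 791450
SPL = 20 * log10(791450) = 117.97 dB


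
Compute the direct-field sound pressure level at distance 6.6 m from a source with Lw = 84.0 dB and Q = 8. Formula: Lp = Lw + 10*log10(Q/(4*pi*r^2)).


4*pi*r^2 = 4*pi*6.6^2 = 547.391 m^2
Q / (4*pi*r^2) = 8 / 547.391 = 0.0146148
Lp = 84.0 + 10*log10(0.0146148) = 65.648 dB


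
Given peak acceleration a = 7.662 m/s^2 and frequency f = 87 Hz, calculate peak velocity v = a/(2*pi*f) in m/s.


omega = 2*pi*f = 2*pi*87 = 546.637 rad/s
v = a / omega = 7.662 / 546.637 = 0.014017 m/s


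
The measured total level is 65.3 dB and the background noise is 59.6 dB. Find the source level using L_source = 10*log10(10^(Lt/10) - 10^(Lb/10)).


10^(65.3/10) = 3.38844e+06
10^(59.6/10) = 912011
Difference = 3.38844e+06 - 912011 = 2.47643e+06
L_source = 10*log10(2.47643e+06) = 63.938 dB


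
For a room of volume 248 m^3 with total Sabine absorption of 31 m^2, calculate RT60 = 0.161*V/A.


RT60 = 0.161 * 248 / 31 = 1.288 s


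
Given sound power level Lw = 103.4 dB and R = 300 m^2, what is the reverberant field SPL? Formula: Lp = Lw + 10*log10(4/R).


4/R = 4/300 = 0.0133333
Lp = 103.4 + 10*log10(0.0133333) = 84.649 dB


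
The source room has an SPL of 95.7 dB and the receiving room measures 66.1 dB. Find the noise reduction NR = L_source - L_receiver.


NR = L_source - L_receiver (difference between source and receiving room levels)
NR = 95.7 - 66.1 = 29.6 dB


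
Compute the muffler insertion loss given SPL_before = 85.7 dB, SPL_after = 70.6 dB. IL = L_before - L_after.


Insertion loss = SPL without muffler - SPL with muffler
IL = 85.7 - 70.6 = 15.1 dB


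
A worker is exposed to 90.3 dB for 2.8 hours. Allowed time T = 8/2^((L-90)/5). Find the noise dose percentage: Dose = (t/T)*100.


T_allowed = 8 / 2^((90.3 - 90)/5) = 7.67411 hr
Dose = 2.8 / 7.67411 * 100 = 36.486 %


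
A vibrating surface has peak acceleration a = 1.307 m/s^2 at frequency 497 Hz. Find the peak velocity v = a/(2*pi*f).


omega = 2*pi*f = 2*pi*497 = 3122.74 rad/s
v = a / omega = 1.307 / 3122.74 = 0.00041854 m/s


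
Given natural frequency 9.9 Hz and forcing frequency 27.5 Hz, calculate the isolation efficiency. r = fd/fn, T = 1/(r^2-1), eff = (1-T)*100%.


r = 27.5 / 9.9 = 2.77778
r^2 - 1 = 2.77778^2 - 1 = 6.71606
T = 1/6.71606 = 0.148897
Efficiency = (1 - 0.148897)*100 = 85.11 %


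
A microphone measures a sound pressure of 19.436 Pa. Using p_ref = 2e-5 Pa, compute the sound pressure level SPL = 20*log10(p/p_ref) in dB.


p / p_ref = 19.436 / 2e-5 = 971800
SPL = 20 * log10(971800) = 119.75 dB


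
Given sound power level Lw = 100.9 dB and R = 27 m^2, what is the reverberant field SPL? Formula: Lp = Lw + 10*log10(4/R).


4/R = 4/27 = 0.148148
Lp = 100.9 + 10*log10(0.148148) = 92.607 dB


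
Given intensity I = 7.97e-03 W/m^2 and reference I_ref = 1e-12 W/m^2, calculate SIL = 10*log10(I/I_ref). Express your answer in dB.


I / I_ref = 7.97e-03 / 1e-12 = 7.97e+09
SIL = 10 * log10(7.97e+09) = 99.015 dB


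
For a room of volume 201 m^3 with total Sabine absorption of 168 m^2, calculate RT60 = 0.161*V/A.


RT60 = 0.161 * 201 / 168 = 0.19263 s


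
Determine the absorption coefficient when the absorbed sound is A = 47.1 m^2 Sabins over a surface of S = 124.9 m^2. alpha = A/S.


Absorption coefficient = absorbed power / incident power
alpha = A / S = 47.1 / 124.9 = 0.3771


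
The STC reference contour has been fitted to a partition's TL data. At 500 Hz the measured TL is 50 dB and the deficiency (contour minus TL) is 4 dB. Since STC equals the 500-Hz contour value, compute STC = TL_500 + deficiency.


By ASTM E413, STC = value of the fitted reference contour at 500 Hz.
Contour value at 500 Hz = TL_500 + deficiency = 50 + 4 = 54
STC = 54


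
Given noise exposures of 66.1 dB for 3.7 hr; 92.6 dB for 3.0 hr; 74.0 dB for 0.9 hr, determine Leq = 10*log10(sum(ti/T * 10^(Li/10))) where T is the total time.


T_total = 3.7 + 3.0 + 0.9 = 7.6 hr
(3.7/7.6) * 10^(66.1/10) = 1.9833e+06
(3.0/7.6) * 10^(92.6/10) = 7.18303e+08
(0.9/7.6) * 10^(74.0/10) = 2.9746e+06
Sum = 1.9833e+06 + 7.18303e+08 + 2.9746e+06 = 7.23261e+08
Leq = 10*log10(7.23261e+08) = 88.593 dB


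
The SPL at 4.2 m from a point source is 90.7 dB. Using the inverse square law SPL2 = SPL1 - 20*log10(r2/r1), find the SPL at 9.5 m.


r2/r1 = 9.5/4.2 = 2.2619
Correction = 20*log10(2.2619) = 7.08947 dB
SPL2 = 90.7 - 7.08947 = 83.611 dB


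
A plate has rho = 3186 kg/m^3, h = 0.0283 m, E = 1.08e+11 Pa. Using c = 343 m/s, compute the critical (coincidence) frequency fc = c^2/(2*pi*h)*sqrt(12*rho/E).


12*rho/E = 12*3186/1.08e+11 = 3.54e-07
sqrt(12*rho/E) = sqrt(3.54e-07) = 0.000594979
c^2/(2*pi*h) = 343^2/(2*pi*0.0283) = 661640
fc = 661640 * 0.000594979 = 393.66 Hz


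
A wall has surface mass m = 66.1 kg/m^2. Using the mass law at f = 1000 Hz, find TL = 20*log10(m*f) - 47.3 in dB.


m * f = 66.1 * 1000 = 66100
20*log10(66100) = 96.404 dB
TL = 96.404 - 47.3 = 49.104 dB


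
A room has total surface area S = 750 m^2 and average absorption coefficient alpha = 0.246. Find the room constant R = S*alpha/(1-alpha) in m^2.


R = 750 * 0.246 / (1 - 0.246) = 244.69 m^2


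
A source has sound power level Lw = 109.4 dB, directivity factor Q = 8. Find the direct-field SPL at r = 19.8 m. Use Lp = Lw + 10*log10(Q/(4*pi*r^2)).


4*pi*r^2 = 4*pi*19.8^2 = 4926.52 m^2
Q / (4*pi*r^2) = 8 / 4926.52 = 0.00162386
Lp = 109.4 + 10*log10(0.00162386) = 81.505 dB


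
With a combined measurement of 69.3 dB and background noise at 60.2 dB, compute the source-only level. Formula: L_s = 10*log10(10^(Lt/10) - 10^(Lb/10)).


10^(69.3/10) = 8.51138e+06
10^(60.2/10) = 1.04713e+06
Difference = 8.51138e+06 - 1.04713e+06 = 7.46425e+06
L_source = 10*log10(7.46425e+06) = 68.73 dB


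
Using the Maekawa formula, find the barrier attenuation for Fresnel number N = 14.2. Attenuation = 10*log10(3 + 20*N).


3 + 20*N = 3 + 20*14.2 = 287
Att = 10*log10(287) = 24.579 dB


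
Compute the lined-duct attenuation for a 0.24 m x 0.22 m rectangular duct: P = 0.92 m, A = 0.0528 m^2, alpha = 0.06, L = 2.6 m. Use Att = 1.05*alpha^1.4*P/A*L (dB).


alpha^1.4 = 0.06^1.4 = 0.0194721
Attenuation rate = 1.05 * alpha^1.4 * P / A
= 1.05 * 0.0194721 * 0.92 / 0.0528 = 0.356251 dB/m
Total Att = 0.356251 * 2.6 = 0.92625 dB


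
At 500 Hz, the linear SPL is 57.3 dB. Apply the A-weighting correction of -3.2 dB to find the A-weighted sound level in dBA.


A-weighting table: 500 Hz -> -3.2 dB correction
SPL_A = SPL + correction = 57.3 + (-3.2) = 54.1 dBA
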